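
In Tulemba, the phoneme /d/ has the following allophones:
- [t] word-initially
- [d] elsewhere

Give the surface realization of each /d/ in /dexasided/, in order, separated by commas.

[t], [d], [d]

Occurrence 1 (position 1): word-initially → [t].
Occurrence 2 (position 7): no conditioning environment matches → elsewhere allophone [d].
Occurrence 3 (position 9): no conditioning environment matches → elsewhere allophone [d].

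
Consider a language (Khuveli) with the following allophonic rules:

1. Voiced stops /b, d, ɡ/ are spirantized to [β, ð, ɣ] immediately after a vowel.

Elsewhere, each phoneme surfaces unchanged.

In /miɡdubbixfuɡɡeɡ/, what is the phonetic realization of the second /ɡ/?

[ɣ]

/ɡ/ (between /u/ and /ɡ/): immediately after a vowel, so rule 1 applies → [ɣ].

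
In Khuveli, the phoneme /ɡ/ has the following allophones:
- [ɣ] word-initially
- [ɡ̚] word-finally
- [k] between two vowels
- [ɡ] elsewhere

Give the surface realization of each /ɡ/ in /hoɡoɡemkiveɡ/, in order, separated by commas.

Occurrence 1 (position 3): between two vowels → [k].
Occurrence 2 (position 5): between two vowels → [k].
Occurrence 3 (position 12): word-finally → [ɡ̚].

[k], [k], [ɡ̚]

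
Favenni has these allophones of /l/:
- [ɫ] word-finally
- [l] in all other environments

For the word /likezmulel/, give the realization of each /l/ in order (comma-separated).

[l], [l], [ɫ]

Occurrence 1 (position 1): no conditioning environment matches → elsewhere allophone [l].
Occurrence 2 (position 8): no conditioning environment matches → elsewhere allophone [l].
Occurrence 3 (position 10): word-finally → [ɫ].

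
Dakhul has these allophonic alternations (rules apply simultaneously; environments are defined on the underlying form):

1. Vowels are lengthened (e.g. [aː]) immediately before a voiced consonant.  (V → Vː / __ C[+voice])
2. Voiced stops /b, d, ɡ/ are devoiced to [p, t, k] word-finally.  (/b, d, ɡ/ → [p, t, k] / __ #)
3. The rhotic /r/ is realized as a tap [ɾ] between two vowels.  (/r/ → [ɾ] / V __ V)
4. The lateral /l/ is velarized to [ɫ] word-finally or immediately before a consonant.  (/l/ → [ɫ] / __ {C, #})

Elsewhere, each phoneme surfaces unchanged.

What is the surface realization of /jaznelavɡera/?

/j/ (word-initial) is unaffected → [j].
/a/ meets the environment for rule 1 (before a voiced consonant) → [aː].
/z/ (between /a/ and /n/): no rule targets it → [z].
/n/ stays [n].
/e/ (between /n/ and /l/) occurs before a voiced consonant → [eː] by rule 1.
/l/ (between /e/ and /a/) fails the environment for rule 4, so it stays [l].
/a/ (between /l/ and /v/): before a voiced consonant, so rule 1 applies → [aː].
/v/ stays [v].
/ɡ/ (between /v/ and /e/): rule 2 targets it, but not word-finally → unchanged [ɡ].
/e/ — between /ɡ/ and /r/, before a voiced consonant — surfaces as [eː] (rule 1).
/r/ — between /e/ and /a/, between two vowels — surfaces as [ɾ] (rule 3).
/a/ (word-final) fails the environment for rule 1, so it stays [a].

[jaːzneːlaːvɡeːɾa]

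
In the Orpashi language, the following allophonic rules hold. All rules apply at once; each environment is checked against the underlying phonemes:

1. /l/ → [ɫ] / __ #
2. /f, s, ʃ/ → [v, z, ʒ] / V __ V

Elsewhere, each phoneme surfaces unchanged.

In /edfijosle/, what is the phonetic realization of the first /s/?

/s/ (between /o/ and /l/) is in the target of rule 2 but the environment (between two vowels) is not met → [s].

[s]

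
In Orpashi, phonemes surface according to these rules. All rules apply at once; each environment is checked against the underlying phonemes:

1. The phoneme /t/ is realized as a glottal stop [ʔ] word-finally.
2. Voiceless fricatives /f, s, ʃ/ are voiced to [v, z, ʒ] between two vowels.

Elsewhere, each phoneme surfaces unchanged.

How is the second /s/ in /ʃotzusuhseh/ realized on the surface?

/s/ (between /h/ and /e/): rule 2 targets it, but not between two vowels → unchanged [s].

[s]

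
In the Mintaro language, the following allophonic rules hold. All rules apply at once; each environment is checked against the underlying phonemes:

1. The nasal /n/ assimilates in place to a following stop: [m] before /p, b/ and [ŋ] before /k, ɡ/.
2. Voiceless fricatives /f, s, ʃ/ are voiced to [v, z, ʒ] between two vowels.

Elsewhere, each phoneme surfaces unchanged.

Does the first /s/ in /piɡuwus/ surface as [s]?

Yes

/s/ (word-final) is in the target of rule 2 but the environment (between two vowels) is not met → [s].
The actual realization is [s], which matches [s].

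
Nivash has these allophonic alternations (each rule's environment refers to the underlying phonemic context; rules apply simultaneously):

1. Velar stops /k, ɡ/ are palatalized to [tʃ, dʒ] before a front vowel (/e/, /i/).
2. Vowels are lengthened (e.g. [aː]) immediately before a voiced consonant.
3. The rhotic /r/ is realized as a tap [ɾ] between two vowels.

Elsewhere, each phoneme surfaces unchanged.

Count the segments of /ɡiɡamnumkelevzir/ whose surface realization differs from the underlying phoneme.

Segments that undergo a rule: /ɡ/ → [dʒ] (rule 1); /i/ → [iː] (rule 2); /a/ → [aː] (rule 2); /u/ → [uː] (rule 2); /k/ → [tʃ] (rule 1); /e/ → [eː] (rule 2); /e/ → [eː] (rule 2); /i/ → [iː] (rule 2).
All other segments surface unchanged.

8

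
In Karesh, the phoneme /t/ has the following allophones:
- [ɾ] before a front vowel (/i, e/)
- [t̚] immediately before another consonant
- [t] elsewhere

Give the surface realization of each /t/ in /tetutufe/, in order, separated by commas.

Occurrence 1 (position 1): before a front vowel (/i, e/) → [ɾ].
Occurrence 2 (position 3): no conditioning environment matches → elsewhere allophone [t].
Occurrence 3 (position 5): no conditioning environment matches → elsewhere allophone [t].

[ɾ], [t], [t]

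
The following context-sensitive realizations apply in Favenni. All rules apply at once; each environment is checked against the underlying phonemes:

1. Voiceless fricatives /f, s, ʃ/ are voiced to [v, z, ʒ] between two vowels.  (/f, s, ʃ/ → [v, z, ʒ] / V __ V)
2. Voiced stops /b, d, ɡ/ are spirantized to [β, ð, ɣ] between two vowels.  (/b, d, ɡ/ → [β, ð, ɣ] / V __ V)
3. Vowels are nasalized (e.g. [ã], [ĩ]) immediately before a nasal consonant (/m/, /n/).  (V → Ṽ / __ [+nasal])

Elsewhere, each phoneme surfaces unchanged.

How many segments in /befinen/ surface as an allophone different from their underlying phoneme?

3

Segments that undergo a rule: /f/ → [v] (rule 1); /i/ → [ĩ] (rule 3); /e/ → [ẽ] (rule 3).
All other segments surface unchanged.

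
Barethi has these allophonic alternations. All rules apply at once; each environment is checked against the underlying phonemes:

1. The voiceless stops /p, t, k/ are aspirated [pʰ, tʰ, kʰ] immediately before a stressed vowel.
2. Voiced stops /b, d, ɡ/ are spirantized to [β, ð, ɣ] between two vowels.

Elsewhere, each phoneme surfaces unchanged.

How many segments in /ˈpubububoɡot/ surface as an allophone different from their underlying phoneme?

Segments that undergo a rule: /p/ → [pʰ] (rule 1); /b/ → [β] (rule 2); /b/ → [β] (rule 2); /b/ → [β] (rule 2); /ɡ/ → [ɣ] (rule 2).
All other segments surface unchanged.

5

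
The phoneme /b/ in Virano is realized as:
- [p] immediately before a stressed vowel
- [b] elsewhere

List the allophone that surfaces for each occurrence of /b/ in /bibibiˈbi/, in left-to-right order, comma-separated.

[b], [b], [b], [p]

Occurrence 1 (position 1): no conditioning environment matches → elsewhere allophone [b].
Occurrence 2 (position 3): no conditioning environment matches → elsewhere allophone [b].
Occurrence 3 (position 5): no conditioning environment matches → elsewhere allophone [b].
Occurrence 4 (position 7): immediately before a stressed vowel → [p].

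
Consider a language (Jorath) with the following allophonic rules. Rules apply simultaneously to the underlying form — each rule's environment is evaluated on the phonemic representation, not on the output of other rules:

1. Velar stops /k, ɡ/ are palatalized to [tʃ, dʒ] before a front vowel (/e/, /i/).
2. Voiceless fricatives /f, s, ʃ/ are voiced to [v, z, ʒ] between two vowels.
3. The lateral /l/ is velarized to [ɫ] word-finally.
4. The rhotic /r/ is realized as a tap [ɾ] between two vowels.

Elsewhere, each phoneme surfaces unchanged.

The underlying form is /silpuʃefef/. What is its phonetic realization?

[silpuʒevef]

/s/ (word-initial) is in the target of rule 2 but the environment (between two vowels) is not met → [s].
/i/ (between /s/ and /l/): no rule targets it → [i].
/l/ (between /i/ and /p/): rule 3 targets it, but not word-finally → unchanged [l].
/p/ — not in any rule's target class → [p].
/u/ (between /p/ and /ʃ/): no rule targets it → [u].
/ʃ/ (between /u/ and /e/): between two vowels, so rule 2 applies → [ʒ].
/e/ (between /ʃ/ and /f/) is unaffected → [e].
Rule 2 applies to /f/ (between /e/ and /e/: between two vowels) → [v].
/e/ — not in any rule's target class → [e].
/f/ (word-final) is in the target of rule 2 but the environment (between two vowels) is not met → [f].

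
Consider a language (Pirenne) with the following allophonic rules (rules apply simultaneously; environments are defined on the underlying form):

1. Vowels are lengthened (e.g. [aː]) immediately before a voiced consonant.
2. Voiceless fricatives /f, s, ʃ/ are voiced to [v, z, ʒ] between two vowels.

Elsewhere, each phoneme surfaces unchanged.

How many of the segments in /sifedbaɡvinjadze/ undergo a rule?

Segments that undergo a rule: /f/ → [v] (rule 2); /e/ → [eː] (rule 1); /a/ → [aː] (rule 1); /i/ → [iː] (rule 1); /a/ → [aː] (rule 1).
All other segments surface unchanged.

5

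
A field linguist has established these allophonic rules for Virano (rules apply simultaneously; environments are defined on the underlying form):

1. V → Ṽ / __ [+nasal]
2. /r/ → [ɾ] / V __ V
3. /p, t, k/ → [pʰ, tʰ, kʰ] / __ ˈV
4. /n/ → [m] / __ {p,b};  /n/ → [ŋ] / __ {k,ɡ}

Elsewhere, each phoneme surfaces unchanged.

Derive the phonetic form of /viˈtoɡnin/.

/v/ (word-initial): no rule targets it → [v].
/i/ (between /v/ and /t/): rule 1 targets it, but not before a nasal consonant → unchanged [i].
/t/ (between /i/ and /o/) occurs immediately before a stressed vowel → [tʰ] by rule 3.
/o/ (between /t/ and /ɡ/) is in the target of rule 1 but the environment (before a nasal consonant) is not met → [o].
/ɡ/ (between /o/ and /n/): no rule targets it → [ɡ].
/n/ (between /ɡ/ and /i/) fails the environment for rule 4, so it stays [n].
/i/ (between /n/ and /n/): before a nasal consonant, so rule 1 applies → [ĩ].
/n/ — word-final; rule 4 does not apply here → [n].

[viˈtʰoɡnĩn]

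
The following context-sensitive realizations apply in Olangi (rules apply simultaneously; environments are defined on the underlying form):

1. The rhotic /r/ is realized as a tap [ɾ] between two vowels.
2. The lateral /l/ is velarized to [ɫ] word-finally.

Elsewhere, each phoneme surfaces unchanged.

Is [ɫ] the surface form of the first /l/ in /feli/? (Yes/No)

No

/l/ — between /e/ and /i/; rule 2 does not apply here → [l].
The actual realization is [l], not [ɫ].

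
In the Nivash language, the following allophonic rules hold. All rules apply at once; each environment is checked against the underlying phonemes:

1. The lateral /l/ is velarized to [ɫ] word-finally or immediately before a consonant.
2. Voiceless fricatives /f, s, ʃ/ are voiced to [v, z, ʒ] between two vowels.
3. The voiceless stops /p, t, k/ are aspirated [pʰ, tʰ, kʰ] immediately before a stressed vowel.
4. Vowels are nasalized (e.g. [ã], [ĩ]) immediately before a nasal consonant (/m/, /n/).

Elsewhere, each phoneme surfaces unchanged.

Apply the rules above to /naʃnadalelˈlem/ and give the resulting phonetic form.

[naʃnadaleɫˈlẽm]

/n/ (word-initial) is unaffected → [n].
/a/ — between /n/ and /ʃ/; rule 4 does not apply here → [a].
/ʃ/ — between /a/ and /n/; rule 2 does not apply here → [ʃ].
/n/ — not in any rule's target class → [n].
/a/ (between /n/ and /d/): rule 4 targets it, but not before a nasal consonant → unchanged [a].
/d/ — not in any rule's target class → [d].
/a/ (between /d/ and /l/) is in the target of rule 4 but the environment (before a nasal consonant) is not met → [a].
/l/ (between /a/ and /e/) is in the target of rule 1 but the environment (word-finally or immediately before a consonant) is not met → [l].
/e/ (between /l/ and /l/): rule 4 targets it, but not before a nasal consonant → unchanged [e].
/l/ — between /e/ and /l/, word-finally or immediately before a consonant — surfaces as [ɫ] (rule 1).
/l/ — between /l/ and /e/; rule 1 does not apply here → [l].
/e/ — between /l/ and /m/, before a nasal consonant — surfaces as [ẽ] (rule 4).
/m/ (word-final): no rule targets it → [m].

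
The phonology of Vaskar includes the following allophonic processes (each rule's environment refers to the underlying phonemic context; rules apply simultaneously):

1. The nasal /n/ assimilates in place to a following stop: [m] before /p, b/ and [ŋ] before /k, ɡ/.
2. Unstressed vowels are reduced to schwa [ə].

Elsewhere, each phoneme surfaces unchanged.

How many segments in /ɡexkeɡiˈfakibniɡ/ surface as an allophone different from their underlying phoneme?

5

Segments that undergo a rule: /e/ → [ə] (rule 2); /e/ → [ə] (rule 2); /i/ → [ə] (rule 2); /i/ → [ə] (rule 2); /i/ → [ə] (rule 2).
All other segments surface unchanged.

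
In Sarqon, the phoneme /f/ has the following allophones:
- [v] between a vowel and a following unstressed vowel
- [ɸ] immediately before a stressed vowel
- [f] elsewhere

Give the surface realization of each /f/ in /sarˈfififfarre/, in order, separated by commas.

[ɸ], [v], [f], [f]

Occurrence 1 (position 4): immediately before a stressed vowel → [ɸ].
Occurrence 2 (position 6): between a vowel and a following unstressed vowel → [v].
Occurrence 3 (position 8): no conditioning environment matches → elsewhere allophone [f].
Occurrence 4 (position 9): no conditioning environment matches → elsewhere allophone [f].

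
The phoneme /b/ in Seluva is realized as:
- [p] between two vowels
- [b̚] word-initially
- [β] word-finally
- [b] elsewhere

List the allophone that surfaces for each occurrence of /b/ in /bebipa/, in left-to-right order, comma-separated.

[b̚], [p]

Occurrence 1 (position 1): word-initially → [b̚].
Occurrence 2 (position 3): between two vowels → [p].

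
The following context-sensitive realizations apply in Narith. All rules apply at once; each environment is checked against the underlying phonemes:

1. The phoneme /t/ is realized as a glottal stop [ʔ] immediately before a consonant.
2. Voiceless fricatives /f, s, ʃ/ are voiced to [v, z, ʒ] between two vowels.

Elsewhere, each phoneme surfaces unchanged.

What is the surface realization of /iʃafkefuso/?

[iʒafkevuzo]

/i/ stays [i].
/ʃ/ (between /i/ and /a/): between two vowels, so rule 2 applies → [ʒ].
/a/ (between /ʃ/ and /f/): no rule targets it → [a].
/f/ — between /a/ and /k/; rule 2 does not apply here → [f].
/k/ (between /f/ and /e/) is unaffected → [k].
/e/ (between /k/ and /f/): no rule targets it → [e].
/f/ — between /e/ and /u/, between two vowels — surfaces as [v] (rule 2).
/u/ (between /f/ and /s/): no rule targets it → [u].
Rule 2 applies to /s/ (between /u/ and /o/: between two vowels) → [z].
/o/ (word-final): no rule targets it → [o].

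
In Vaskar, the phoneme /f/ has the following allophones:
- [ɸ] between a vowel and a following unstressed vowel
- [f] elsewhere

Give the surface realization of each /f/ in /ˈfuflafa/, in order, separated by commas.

Occurrence 1 (position 1): no conditioning environment matches → elsewhere allophone [f].
Occurrence 2 (position 3): no conditioning environment matches → elsewhere allophone [f].
Occurrence 3 (position 6): between a vowel and a following unstressed vowel → [ɸ].

[f], [f], [ɸ]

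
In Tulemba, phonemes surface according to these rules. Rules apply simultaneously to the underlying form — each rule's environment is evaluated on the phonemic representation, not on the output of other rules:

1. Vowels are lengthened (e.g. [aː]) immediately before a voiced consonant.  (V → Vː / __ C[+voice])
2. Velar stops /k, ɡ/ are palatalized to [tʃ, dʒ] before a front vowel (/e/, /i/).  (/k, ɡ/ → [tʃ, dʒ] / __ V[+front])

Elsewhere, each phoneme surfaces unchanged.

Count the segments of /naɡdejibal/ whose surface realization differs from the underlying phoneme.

4

Segments that undergo a rule: /a/ → [aː] (rule 1); /e/ → [eː] (rule 1); /i/ → [iː] (rule 1); /a/ → [aː] (rule 1).
All other segments surface unchanged.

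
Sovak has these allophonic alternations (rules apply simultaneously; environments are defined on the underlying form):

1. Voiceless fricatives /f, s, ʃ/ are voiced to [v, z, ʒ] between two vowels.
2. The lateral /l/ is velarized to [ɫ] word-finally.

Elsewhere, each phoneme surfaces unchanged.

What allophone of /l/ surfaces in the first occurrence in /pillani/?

/l/ (between /i/ and /l/) fails the environment for rule 2, so it stays [l].

[l]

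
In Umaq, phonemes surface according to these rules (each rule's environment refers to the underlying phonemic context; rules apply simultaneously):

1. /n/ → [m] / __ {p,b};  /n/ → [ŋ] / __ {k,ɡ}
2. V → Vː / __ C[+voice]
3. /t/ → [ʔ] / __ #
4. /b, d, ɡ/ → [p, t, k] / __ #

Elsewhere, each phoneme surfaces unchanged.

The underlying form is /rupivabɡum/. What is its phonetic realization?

/r/ (word-initial): no rule targets it → [r].
/u/ — between /r/ and /p/; rule 2 does not apply here → [u].
/p/ — not in any rule's target class → [p].
Rule 2 applies to /i/ (between /p/ and /v/: before a voiced consonant) → [iː].
/v/ stays [v].
/a/ (between /v/ and /b/) occurs before a voiced consonant → [aː] by rule 2.
/b/ — between /a/ and /ɡ/; rule 4 does not apply here → [b].
/ɡ/ (between /b/ and /u/) is in the target of rule 4 but the environment (word-finally) is not met → [ɡ].
Rule 2 applies to /u/ (between /ɡ/ and /m/: before a voiced consonant) → [uː].
/m/ (word-final) is unaffected → [m].

[rupiːvaːbɡuːm]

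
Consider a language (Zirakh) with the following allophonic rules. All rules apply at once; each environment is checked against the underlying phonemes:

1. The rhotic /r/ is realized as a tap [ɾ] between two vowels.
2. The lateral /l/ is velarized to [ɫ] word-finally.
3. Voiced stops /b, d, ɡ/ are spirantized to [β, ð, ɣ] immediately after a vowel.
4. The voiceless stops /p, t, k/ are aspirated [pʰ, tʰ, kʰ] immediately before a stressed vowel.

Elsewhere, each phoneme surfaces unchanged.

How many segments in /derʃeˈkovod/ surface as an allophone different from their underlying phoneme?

Segments that undergo a rule: /k/ → [kʰ] (rule 4); /d/ → [ð] (rule 3).
All other segments surface unchanged.

2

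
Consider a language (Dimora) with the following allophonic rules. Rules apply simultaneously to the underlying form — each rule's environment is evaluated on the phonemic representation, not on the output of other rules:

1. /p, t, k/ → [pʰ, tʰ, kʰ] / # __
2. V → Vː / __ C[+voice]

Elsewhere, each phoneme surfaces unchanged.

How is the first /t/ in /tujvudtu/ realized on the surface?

/t/ (word-initial): word-initially, so rule 1 applies → [tʰ].

[tʰ]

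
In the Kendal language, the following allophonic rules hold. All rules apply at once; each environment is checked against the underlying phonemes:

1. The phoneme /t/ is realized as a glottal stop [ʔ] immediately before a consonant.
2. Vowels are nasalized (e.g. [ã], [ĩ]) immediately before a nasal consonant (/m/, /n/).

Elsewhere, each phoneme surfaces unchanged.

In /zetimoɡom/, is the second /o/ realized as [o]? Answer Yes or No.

/o/ (between /ɡ/ and /m/): before a nasal consonant, so rule 2 applies → [õ].
The actual realization is [õ], not [o].

No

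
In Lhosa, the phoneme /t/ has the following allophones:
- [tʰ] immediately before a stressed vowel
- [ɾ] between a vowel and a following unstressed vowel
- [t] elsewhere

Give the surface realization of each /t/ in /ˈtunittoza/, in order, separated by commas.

Occurrence 1 (position 1): immediately before a stressed vowel → [tʰ].
Occurrence 2 (position 5): no conditioning environment matches → elsewhere allophone [t].
Occurrence 3 (position 6): no conditioning environment matches → elsewhere allophone [t].

[tʰ], [t], [t]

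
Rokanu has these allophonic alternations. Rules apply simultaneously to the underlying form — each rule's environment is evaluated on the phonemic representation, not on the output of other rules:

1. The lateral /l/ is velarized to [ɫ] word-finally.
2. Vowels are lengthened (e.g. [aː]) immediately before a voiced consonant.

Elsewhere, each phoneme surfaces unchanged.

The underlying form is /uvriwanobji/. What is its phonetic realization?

[uːvriːwaːnoːbji]

/u/ — word-initial, before a voiced consonant — surfaces as [uː] (rule 2).
/v/ stays [v].
/r/ (between /v/ and /i/) is unaffected → [r].
Rule 2 applies to /i/ (between /r/ and /w/: before a voiced consonant) → [iː].
/w/ (between /i/ and /a/) is unaffected → [w].
/a/ — between /w/ and /n/, before a voiced consonant — surfaces as [aː] (rule 2).
/n/ (between /a/ and /o/): no rule targets it → [n].
/o/ (between /n/ and /b/) occurs before a voiced consonant → [oː] by rule 2.
/b/ — not in any rule's target class → [b].
/j/ stays [j].
/i/ (word-final) is in the target of rule 2 but the environment (before a voiced consonant) is not met → [i].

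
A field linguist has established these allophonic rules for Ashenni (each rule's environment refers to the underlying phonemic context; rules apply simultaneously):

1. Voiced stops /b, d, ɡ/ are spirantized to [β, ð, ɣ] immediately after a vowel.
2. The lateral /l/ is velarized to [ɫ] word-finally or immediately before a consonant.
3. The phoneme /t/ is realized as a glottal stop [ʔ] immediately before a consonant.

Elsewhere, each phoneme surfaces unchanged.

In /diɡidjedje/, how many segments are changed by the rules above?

Segments that undergo a rule: /ɡ/ → [ɣ] (rule 1); /d/ → [ð] (rule 1); /d/ → [ð] (rule 1).
All other segments surface unchanged.

3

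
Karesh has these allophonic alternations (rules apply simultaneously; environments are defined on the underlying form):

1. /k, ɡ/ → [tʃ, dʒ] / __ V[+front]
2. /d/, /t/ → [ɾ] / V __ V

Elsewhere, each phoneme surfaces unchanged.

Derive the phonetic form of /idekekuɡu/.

[iɾetʃekuɡu]

/i/ (word-initial) is unaffected → [i].
/d/ (between /i/ and /e/) occurs between two vowels → [ɾ] by rule 2.
/e/ (between /d/ and /k/) is unaffected → [e].
/k/ — between /e/ and /e/, before a front vowel — surfaces as [tʃ] (rule 1).
/e/ stays [e].
/k/ (between /e/ and /u/) fails the environment for rule 1, so it stays [k].
/u/ stays [u].
/ɡ/ (between /u/ and /u/) fails the environment for rule 1, so it stays [ɡ].
/u/ (word-final): no rule targets it → [u].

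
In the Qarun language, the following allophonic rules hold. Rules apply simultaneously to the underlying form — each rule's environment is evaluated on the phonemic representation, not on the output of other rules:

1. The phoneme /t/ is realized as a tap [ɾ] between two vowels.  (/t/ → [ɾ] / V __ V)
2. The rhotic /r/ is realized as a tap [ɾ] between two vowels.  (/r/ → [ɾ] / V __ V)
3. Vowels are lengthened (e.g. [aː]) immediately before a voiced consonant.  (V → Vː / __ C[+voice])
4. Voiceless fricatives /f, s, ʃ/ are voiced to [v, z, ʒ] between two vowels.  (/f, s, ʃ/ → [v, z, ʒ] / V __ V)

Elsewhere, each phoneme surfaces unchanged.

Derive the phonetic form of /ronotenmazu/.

/r/ (word-initial): rule 2 targets it, but not between two vowels → unchanged [r].
Rule 3 applies to /o/ (between /r/ and /n/: before a voiced consonant) → [oː].
/n/ (between /o/ and /o/): no rule targets it → [n].
/o/ (between /n/ and /t/): rule 3 targets it, but not before a voiced consonant → unchanged [o].
/t/ — between /o/ and /e/, between two vowels — surfaces as [ɾ] (rule 1).
/e/ (between /t/ and /n/) occurs before a voiced consonant → [eː] by rule 3.
/n/ — not in any rule's target class → [n].
/m/ (between /n/ and /a/): no rule targets it → [m].
/a/ meets the environment for rule 3 (before a voiced consonant) → [aː].
/z/ (between /a/ and /u/) is unaffected → [z].
/u/ (word-final) fails the environment for rule 3, so it stays [u].

[roːnoɾeːnmaːzu]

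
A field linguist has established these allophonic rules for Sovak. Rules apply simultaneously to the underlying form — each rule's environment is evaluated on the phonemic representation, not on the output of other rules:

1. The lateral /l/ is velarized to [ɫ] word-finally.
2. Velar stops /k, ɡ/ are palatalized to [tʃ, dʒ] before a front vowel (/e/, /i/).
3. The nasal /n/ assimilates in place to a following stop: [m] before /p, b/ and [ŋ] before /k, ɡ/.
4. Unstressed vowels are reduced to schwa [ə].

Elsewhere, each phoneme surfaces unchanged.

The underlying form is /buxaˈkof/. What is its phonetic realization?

[bəxəˈkof]

/b/ (word-initial) is unaffected → [b].
/u/ — between /b/ and /x/, in an unstressed syllable — surfaces as [ə] (rule 4).
/x/ (between /u/ and /a/) is unaffected → [x].
/a/ (between /x/ and /k/): in an unstressed syllable, so rule 4 applies → [ə].
/k/ (between /a/ and /o/) is in the target of rule 2 but the environment (before a front vowel) is not met → [k].
/o/ — between /k/ and /f/; rule 4 does not apply here → [o].
/f/ (word-final) is unaffected → [f].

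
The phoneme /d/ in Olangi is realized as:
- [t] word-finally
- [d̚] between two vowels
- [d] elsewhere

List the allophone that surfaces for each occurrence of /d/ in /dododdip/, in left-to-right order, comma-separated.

[d], [d̚], [d], [d]

Occurrence 1 (position 1): no conditioning environment matches → elsewhere allophone [d].
Occurrence 2 (position 3): between two vowels → [d̚].
Occurrence 3 (position 5): no conditioning environment matches → elsewhere allophone [d].
Occurrence 4 (position 6): no conditioning environment matches → elsewhere allophone [d].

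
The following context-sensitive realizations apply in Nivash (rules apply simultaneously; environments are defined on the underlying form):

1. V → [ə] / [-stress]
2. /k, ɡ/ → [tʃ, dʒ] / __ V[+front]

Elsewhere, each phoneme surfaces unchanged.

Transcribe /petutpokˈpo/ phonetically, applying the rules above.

/p/ stays [p].
/e/ (between /p/ and /t/) occurs in an unstressed syllable → [ə] by rule 1.
/t/ — not in any rule's target class → [t].
Rule 1 applies to /u/ (between /t/ and /t/: in an unstressed syllable) → [ə].
/t/ stays [t].
/p/ stays [p].
/o/ (between /p/ and /k/): in an unstressed syllable, so rule 1 applies → [ə].
/k/ — between /o/ and /p/; rule 2 does not apply here → [k].
/p/ (between /k/ and /o/) is unaffected → [p].
/o/ (word-final): rule 1 targets it, but not in an unstressed syllable → unchanged [o].

[pətətpəkˈpo]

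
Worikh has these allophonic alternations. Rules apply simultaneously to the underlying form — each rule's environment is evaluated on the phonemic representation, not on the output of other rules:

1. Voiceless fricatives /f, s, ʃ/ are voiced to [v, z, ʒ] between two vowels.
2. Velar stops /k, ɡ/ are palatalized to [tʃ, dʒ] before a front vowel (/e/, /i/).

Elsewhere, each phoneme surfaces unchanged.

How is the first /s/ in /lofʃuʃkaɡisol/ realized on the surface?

[z]

Rule 1 applies to /s/ (between /i/ and /o/: between two vowels) → [z].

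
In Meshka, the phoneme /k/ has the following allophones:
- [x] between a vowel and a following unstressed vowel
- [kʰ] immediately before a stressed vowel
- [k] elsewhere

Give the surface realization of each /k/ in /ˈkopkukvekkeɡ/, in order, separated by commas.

[kʰ], [k], [k], [k], [k]

Occurrence 1 (position 1): immediately before a stressed vowel → [kʰ].
Occurrence 2 (position 4): no conditioning environment matches → elsewhere allophone [k].
Occurrence 3 (position 6): no conditioning environment matches → elsewhere allophone [k].
Occurrence 4 (position 9): no conditioning environment matches → elsewhere allophone [k].
Occurrence 5 (position 10): no conditioning environment matches → elsewhere allophone [k].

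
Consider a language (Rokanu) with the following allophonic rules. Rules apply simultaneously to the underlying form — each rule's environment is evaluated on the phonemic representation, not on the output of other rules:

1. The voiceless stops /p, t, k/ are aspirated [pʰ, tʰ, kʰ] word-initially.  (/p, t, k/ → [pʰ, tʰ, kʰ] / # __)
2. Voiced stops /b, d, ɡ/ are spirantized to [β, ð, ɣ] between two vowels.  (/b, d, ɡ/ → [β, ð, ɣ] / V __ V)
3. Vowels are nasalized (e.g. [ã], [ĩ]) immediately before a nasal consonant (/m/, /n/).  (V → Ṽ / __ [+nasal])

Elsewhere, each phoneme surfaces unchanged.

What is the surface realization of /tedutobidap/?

/t/ — word-initial, word-initially — surfaces as [tʰ] (rule 1).
/e/ (between /t/ and /d/) is in the target of rule 3 but the environment (before a nasal consonant) is not met → [e].
/d/ meets the environment for rule 2 (between two vowels) → [ð].
/u/ (between /d/ and /t/) fails the environment for rule 3, so it stays [u].
/t/ (between /u/ and /o/): rule 1 targets it, but not word-initially → unchanged [t].
/o/ (between /t/ and /b/) is in the target of rule 3 but the environment (before a nasal consonant) is not met → [o].
/b/ (between /o/ and /i/) occurs between two vowels → [β] by rule 2.
/i/ (between /b/ and /d/): rule 3 targets it, but not before a nasal consonant → unchanged [i].
/d/ meets the environment for rule 2 (between two vowels) → [ð].
/a/ (between /d/ and /p/) fails the environment for rule 3, so it stays [a].
/p/ — word-final; rule 1 does not apply here → [p].

[tʰeðutoβiðap]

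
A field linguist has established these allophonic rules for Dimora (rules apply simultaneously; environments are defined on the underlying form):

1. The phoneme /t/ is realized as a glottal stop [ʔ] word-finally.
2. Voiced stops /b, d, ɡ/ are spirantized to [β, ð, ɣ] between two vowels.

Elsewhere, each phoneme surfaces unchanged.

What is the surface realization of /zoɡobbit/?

[zoɣobbiʔ]

/z/ (word-initial) is unaffected → [z].
/o/ (between /z/ and /ɡ/): no rule targets it → [o].
Rule 2 applies to /ɡ/ (between /o/ and /o/: between two vowels) → [ɣ].
/o/ (between /ɡ/ and /b/) is unaffected → [o].
/b/ (between /o/ and /b/) is in the target of rule 2 but the environment (between two vowels) is not met → [b].
/b/ — between /b/ and /i/; rule 2 does not apply here → [b].
/i/ (between /b/ and /t/) is unaffected → [i].
/t/ — word-final, word-finally — surfaces as [ʔ] (rule 1).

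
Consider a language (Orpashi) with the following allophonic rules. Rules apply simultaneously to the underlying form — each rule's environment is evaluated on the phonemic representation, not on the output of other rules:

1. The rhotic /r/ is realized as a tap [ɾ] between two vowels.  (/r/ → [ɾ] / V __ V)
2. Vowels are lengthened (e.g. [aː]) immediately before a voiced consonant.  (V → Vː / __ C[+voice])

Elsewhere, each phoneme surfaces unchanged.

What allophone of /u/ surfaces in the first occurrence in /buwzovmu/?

[uː]

/u/ (between /b/ and /w/): before a voiced consonant, so rule 2 applies → [uː].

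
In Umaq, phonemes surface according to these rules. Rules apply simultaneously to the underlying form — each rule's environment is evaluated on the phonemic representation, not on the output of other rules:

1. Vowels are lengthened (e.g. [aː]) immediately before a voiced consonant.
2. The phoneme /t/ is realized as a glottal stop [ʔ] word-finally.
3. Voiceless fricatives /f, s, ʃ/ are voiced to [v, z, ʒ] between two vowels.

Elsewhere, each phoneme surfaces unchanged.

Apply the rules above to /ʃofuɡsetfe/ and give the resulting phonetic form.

[ʃovuːɡsetfe]

/ʃ/ — word-initial; rule 3 does not apply here → [ʃ].
/o/ (between /ʃ/ and /f/) fails the environment for rule 1, so it stays [o].
Rule 3 applies to /f/ (between /o/ and /u/: between two vowels) → [v].
/u/ (between /f/ and /ɡ/): before a voiced consonant, so rule 1 applies → [uː].
/ɡ/ (between /u/ and /s/): no rule targets it → [ɡ].
/s/ (between /ɡ/ and /e/) fails the environment for rule 3, so it stays [s].
/e/ (between /s/ and /t/) fails the environment for rule 1, so it stays [e].
/t/ (between /e/ and /f/) fails the environment for rule 2, so it stays [t].
/f/ — between /t/ and /e/; rule 3 does not apply here → [f].
/e/ (word-final): rule 1 targets it, but not before a voiced consonant → unchanged [e].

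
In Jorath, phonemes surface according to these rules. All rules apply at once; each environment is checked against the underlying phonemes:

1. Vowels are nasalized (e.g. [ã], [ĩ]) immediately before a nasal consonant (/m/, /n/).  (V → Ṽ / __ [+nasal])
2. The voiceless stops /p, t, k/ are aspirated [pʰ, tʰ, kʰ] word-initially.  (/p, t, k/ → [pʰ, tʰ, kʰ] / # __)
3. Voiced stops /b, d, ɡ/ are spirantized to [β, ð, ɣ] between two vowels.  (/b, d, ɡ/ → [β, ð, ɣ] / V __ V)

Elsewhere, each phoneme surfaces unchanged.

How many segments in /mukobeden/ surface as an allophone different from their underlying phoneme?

Segments that undergo a rule: /b/ → [β] (rule 3); /d/ → [ð] (rule 3); /e/ → [ẽ] (rule 1).
All other segments surface unchanged.

3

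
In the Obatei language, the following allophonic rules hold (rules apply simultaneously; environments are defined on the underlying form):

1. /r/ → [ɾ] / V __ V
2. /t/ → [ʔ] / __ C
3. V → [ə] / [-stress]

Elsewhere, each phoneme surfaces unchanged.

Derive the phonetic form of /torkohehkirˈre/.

[tərkəhəhkərˈre]

/t/ — word-initial; rule 2 does not apply here → [t].
Rule 3 applies to /o/ (between /t/ and /r/: in an unstressed syllable) → [ə].
/r/ — between /o/ and /k/; rule 1 does not apply here → [r].
/k/ stays [k].
/o/ — between /k/ and /h/, in an unstressed syllable — surfaces as [ə] (rule 3).
/h/ stays [h].
Rule 3 applies to /e/ (between /h/ and /h/: in an unstressed syllable) → [ə].
/h/ — not in any rule's target class → [h].
/k/ — not in any rule's target class → [k].
/i/ — between /k/ and /r/, in an unstressed syllable — surfaces as [ə] (rule 3).
/r/ (between /i/ and /r/): rule 1 targets it, but not between two vowels → unchanged [r].
/r/ — between /r/ and /e/; rule 1 does not apply here → [r].
/e/ (word-final): rule 3 targets it, but not in an unstressed syllable → unchanged [e].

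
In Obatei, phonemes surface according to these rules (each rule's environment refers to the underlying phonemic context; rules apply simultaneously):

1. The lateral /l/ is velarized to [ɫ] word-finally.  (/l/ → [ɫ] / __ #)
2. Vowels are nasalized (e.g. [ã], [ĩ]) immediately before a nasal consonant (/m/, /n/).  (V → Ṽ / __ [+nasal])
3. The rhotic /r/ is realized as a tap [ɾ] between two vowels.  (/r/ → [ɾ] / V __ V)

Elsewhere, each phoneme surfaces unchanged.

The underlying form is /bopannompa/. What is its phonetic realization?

[bopãnnõmpa]

/b/ stays [b].
/o/ (between /b/ and /p/): rule 2 targets it, but not before a nasal consonant → unchanged [o].
/p/ — not in any rule's target class → [p].
/a/ — between /p/ and /n/, before a nasal consonant — surfaces as [ã] (rule 2).
/n/ (between /a/ and /n/) is unaffected → [n].
/n/ (between /n/ and /o/): no rule targets it → [n].
/o/ (between /n/ and /m/): before a nasal consonant, so rule 2 applies → [õ].
/m/ stays [m].
/p/ — not in any rule's target class → [p].
/a/ (word-final): rule 2 targets it, but not before a nasal consonant → unchanged [a].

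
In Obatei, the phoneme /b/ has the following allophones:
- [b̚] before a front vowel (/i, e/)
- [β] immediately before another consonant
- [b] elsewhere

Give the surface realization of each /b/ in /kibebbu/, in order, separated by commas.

Occurrence 1 (position 3): before a front vowel (/i, e/) → [b̚].
Occurrence 2 (position 5): immediately before another consonant → [β].
Occurrence 3 (position 6): no conditioning environment matches → elsewhere allophone [b].

[b̚], [β], [b]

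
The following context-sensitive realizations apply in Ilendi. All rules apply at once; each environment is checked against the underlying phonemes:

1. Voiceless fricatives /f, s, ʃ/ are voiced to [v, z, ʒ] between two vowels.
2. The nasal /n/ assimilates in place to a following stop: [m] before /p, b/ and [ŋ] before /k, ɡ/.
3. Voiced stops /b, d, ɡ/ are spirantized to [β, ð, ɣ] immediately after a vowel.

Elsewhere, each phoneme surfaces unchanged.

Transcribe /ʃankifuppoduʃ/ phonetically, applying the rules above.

/ʃ/ — word-initial; rule 1 does not apply here → [ʃ].
/a/ stays [a].
/n/ (between /a/ and /k/): before a labial or velar stop, so rule 2 applies → [ŋ].
/k/ stays [k].
/i/ (between /k/ and /f/) is unaffected → [i].
/f/ (between /i/ and /u/) occurs between two vowels → [v] by rule 1.
/u/ (between /f/ and /p/): no rule targets it → [u].
/p/ — not in any rule's target class → [p].
/p/ stays [p].
/o/ (between /p/ and /d/): no rule targets it → [o].
/d/ (between /o/ and /u/): immediately after a vowel, so rule 3 applies → [ð].
/u/ stays [u].
/ʃ/ (word-final) is in the target of rule 1 but the environment (between two vowels) is not met → [ʃ].

[ʃaŋkivuppoðuʃ]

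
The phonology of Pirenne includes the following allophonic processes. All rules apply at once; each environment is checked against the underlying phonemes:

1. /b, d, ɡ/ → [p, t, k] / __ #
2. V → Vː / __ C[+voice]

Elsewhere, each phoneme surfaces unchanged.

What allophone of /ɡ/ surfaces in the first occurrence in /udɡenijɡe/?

[ɡ]

/ɡ/ (between /d/ and /e/) is in the target of rule 1 but the environment (word-finally) is not met → [ɡ].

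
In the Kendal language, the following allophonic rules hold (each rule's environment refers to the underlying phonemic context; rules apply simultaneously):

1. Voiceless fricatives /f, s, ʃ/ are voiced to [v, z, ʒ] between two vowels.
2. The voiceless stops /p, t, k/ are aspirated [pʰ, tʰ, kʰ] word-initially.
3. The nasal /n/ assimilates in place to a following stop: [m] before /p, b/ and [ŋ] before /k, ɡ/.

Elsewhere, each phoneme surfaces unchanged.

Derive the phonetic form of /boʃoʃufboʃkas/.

[boʒoʒufboʃkas]

/ʃ/ meets the environment for rule 1 (between two vowels) → [ʒ].
/ʃ/ — between /o/ and /u/, between two vowels — surfaces as [ʒ] (rule 1).
/f/ — between /u/ and /b/; rule 1 does not apply here → [f].
/ʃ/ (between /o/ and /k/): rule 1 targets it, but not between two vowels → unchanged [ʃ].
/k/ (between /ʃ/ and /a/) fails the environment for rule 2, so it stays [k].
/s/ (word-final) is in the target of rule 1 but the environment (between two vowels) is not met → [s].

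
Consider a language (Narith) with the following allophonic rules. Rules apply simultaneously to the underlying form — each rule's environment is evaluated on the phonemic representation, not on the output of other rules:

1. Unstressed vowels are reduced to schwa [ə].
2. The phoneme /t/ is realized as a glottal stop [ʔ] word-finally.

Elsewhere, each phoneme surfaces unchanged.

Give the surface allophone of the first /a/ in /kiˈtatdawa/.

[a]

/a/ — between /t/ and /t/; rule 1 does not apply here → [a].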